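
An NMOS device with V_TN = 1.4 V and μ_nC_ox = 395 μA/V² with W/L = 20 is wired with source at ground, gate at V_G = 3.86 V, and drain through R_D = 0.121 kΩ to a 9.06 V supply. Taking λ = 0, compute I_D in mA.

I_D = 23.9 mA

V_GS = V_G = 3.86 V, so V_ov = 3.86 − 1.4 = 2.46 V.
k_n = μ_nC_ox · (W/L) = 7.9 mA/V².
Assume saturation: I_D = ½ k_n V_ov² = 0.5 × 7.9 × 2.46² = 23.9 mA, giving V_DS = V_DD − I_D R_D = 9.06 − 23.9 × 0.121 = 6.17 V.
V_DS = 6.17 V ≥ V_ov = 2.46 V, confirming saturation.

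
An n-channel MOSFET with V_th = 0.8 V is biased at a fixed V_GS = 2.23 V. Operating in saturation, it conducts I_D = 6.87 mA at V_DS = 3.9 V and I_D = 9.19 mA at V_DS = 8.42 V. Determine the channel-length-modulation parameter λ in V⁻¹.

λ = 0.105 V⁻¹

With V_GS fixed, I_D ∝ (1 + λ V_DS) in saturation, so I_D2/I_D1 = (1 + λ V_DS2)/(1 + λ V_DS1).
9.19/6.87 = 1.338 = (1 + 8.42 λ)/(1 + 3.9 λ).
Solving: λ (I_D1 V_DS2 − I_D2 V_DS1) = I_D2 − I_D1, so λ = (9.19 − 6.87) / (6.87 × 8.42 − 9.19 × 3.9) = 2.32 / 22 = 0.105 V⁻¹.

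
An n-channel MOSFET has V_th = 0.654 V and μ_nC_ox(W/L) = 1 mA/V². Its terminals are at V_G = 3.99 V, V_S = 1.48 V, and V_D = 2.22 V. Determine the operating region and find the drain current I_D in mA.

Triode; I_D = 1.10 mA

V_GS = V_G − V_S = 3.99 − 1.48 = 2.51 V; V_DS = V_D − V_S = 2.22 − 1.48 = 0.74 V.
V_ov = V_GS − V_th = 2.51 − 0.654 = 1.86 V.
Since V_DS = 0.74 V < V_ov = 1.86 V, the device is in the triode region.
I_D = k_n [V_ov · V_DS − ½ V_DS²] = 1 × [1.86 × 0.74 − 0.5 × 0.74²] = 1.1 mA.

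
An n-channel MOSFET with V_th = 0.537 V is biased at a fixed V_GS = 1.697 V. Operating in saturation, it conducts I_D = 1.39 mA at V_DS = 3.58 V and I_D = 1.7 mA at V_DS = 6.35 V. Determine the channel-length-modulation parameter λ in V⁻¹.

λ = 0.113 V⁻¹

With V_GS fixed, I_D ∝ (1 + λ V_DS) in saturation, so I_D2/I_D1 = (1 + λ V_DS2)/(1 + λ V_DS1).
1.7/1.39 = 1.223 = (1 + 6.35 λ)/(1 + 3.58 λ).
Solving: λ (I_D1 V_DS2 − I_D2 V_DS1) = I_D2 − I_D1, so λ = (1.7 − 1.39) / (1.39 × 6.35 − 1.7 × 3.58) = 0.31 / 2.74 = 0.113 V⁻¹.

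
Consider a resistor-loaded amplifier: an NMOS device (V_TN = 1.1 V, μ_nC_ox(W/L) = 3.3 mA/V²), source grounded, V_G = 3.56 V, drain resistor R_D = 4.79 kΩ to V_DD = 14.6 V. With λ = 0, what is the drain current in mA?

V_GS = V_G = 3.56 V, so V_ov = 3.56 − 1.1 = 2.46 V.
Assume saturation: I_D = ½ k_n V_ov² = 0.5 × 3.3 × 2.46² = 9.99 mA, giving V_DS = V_DD − I_D R_D = 14.6 − 9.99 × 4.79 = -33.2 V.
But -33.2 V < V_ov = 2.46 V, so the device is actually in triode.
In triode I_D = k_n[V_ov V_DS − ½ V_DS²] and I_D = (V_DD − V_DS)/R_D. Equating: 7.9 V_DS² − 39.89 V_DS + 14.6 = 0, giving V_DS = 0.397 V (the root below V_ov).
I_D = (14.6 − 0.397) / 4.79 = 2.97 mA.

I_D = 2.97 mA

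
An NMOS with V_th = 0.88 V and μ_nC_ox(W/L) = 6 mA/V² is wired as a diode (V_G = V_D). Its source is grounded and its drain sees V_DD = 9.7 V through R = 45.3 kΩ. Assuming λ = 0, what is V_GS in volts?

With gate tied to drain, V_GS = V_DS ≥ V_GS − V_th, so the device is in saturation.
KCL at the drain: ½ k_n (V_GS − V_th)² = (V_DD − V_GS)/R.
Let x = V_GS − 0.88. Then 136 x² + x − 8.82 = 0, giving x = 0.251 V (positive root), so V_GS = 1.13 V.
I_D = (V_DD − V_GS)/R = (9.7 − 1.13) / 45.3 = 0.189 mA.

V_GS = 1.13 V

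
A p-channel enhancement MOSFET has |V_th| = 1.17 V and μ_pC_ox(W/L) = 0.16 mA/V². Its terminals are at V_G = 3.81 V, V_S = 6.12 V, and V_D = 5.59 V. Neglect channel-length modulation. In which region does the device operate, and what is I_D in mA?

Triode; I_D = 0.0742 mA

V_SG = V_S − V_G = 6.12 − 3.81 = 2.31 V; V_SD = V_S − V_D = 6.12 − 5.59 = 0.53 V.
V_ov = V_SG − |V_th| = 2.31 − 1.17 = 1.14 V.
Since V_SD = 0.53 V < V_ov = 1.14 V, the device is in the triode region.
I_D = k_p [V_ov · V_SD − ½ V_SD²] = 0.16 × [1.14 × 0.53 − 0.5 × 0.53²] = 0.0742 mA.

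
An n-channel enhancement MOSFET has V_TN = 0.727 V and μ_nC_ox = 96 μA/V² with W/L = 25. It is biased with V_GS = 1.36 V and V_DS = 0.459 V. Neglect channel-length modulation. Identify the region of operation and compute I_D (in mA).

Triode; I_D = 0.444 mA

k_n = μ_nC_ox · (W/L) = 2.4 mA/V².
V_ov = V_GS − V_TN = 1.36 − 0.727 = 0.633 V.
Since V_DS = 0.459 V < V_ov = 0.633 V, the device is in the triode region.
I_D = k_n [V_ov · V_DS − ½ V_DS²] = 2.4 × [0.633 × 0.459 − 0.5 × 0.459²] = 0.444 mA.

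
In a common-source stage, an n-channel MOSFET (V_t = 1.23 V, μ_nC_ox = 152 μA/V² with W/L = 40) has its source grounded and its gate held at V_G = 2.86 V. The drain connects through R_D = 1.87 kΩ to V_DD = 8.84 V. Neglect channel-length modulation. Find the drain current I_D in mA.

I_D = 4.44 mA

V_GS = V_G = 2.86 V, so V_ov = 2.86 − 1.23 = 1.63 V.
k_n = μ_nC_ox · (W/L) = 6.08 mA/V².
Assume saturation: I_D = ½ k_n V_ov² = 0.5 × 6.08 × 1.63² = 8.08 mA, giving V_DS = V_DD − I_D R_D = 8.84 − 8.08 × 1.87 = -6.26 V.
But -6.26 V < V_ov = 1.63 V, so the device is actually in triode.
In triode I_D = k_n[V_ov V_DS − ½ V_DS²] and I_D = (V_DD − V_DS)/R_D. Equating: 5.68 V_DS² − 19.53 V_DS + 8.84 = 0, giving V_DS = 0.536 V (the root below V_ov).
I_D = (8.84 − 0.536) / 1.87 = 4.44 mA.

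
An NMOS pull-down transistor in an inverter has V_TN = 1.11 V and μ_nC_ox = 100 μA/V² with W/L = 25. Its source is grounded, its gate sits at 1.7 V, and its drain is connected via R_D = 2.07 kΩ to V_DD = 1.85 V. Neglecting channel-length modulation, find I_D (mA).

V_GS = V_G = 1.7 V, so V_ov = 1.7 − 1.11 = 0.59 V.
k_n = μ_nC_ox · (W/L) = 2.5 mA/V².
Assume saturation: I_D = ½ k_n V_ov² = 0.5 × 2.5 × 0.59² = 0.435 mA, giving V_DS = V_DD − I_D R_D = 1.85 − 0.435 × 2.07 = 0.949 V.
V_DS = 0.949 V ≥ V_ov = 0.59 V, confirming saturation.

I_D = 0.435 mA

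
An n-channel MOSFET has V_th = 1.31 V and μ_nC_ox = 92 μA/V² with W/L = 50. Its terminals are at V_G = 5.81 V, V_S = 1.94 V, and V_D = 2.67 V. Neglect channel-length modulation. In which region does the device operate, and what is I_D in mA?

V_GS = V_G − V_S = 5.81 − 1.94 = 3.87 V; V_DS = V_D − V_S = 2.67 − 1.94 = 0.73 V.
k_n = μ_nC_ox · (W/L) = 4.6 mA/V².
V_ov = V_GS − V_th = 3.87 − 1.31 = 2.56 V.
Since V_DS = 0.73 V < V_ov = 2.56 V, the device is in the triode region.
I_D = k_n [V_ov · V_DS − ½ V_DS²] = 4.6 × [2.56 × 0.73 − 0.5 × 0.73²] = 7.37 mA.

Triode; I_D = 7.37 mA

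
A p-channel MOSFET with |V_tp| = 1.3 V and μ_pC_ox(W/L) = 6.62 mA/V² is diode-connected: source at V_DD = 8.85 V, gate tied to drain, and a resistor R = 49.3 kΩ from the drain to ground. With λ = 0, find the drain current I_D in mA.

I_D = 0.149 mA

With gate tied to drain, V_SG = V_SD ≥ V_SG − |V_tp|, so the device is in saturation.
KCL at the drain: ½ k_p (V_SG − |V_tp|)² = (V_DD − V_SG)/R.
Let x = V_SG − 1.3. Then 163 x² + x − 7.55 = 0, giving x = 0.212 V (positive root), so V_SG = 1.51 V.
I_D = (V_DD − V_SG)/R = (8.85 − 1.51) / 49.3 = 0.149 mA.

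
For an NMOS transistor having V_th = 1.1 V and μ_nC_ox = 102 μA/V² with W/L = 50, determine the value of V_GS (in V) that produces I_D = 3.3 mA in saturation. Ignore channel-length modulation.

V_GS = 2.24 V

k_n = μ_nC_ox · (W/L) = 5.1 mA/V².
In saturation I_D = ½ k_n (V_GS − V_th)², so V_GS − V_th = √(2 I_D / k_n) = √(2 × 3.3 / 5.1) = 1.14 V.
V_GS = 1.1 + 1.14 = 2.24 V.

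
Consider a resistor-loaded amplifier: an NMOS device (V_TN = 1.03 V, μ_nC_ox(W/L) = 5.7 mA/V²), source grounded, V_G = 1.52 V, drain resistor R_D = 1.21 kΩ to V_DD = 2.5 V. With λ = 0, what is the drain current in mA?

V_GS = V_G = 1.52 V, so V_ov = 1.52 − 1.03 = 0.49 V.
Assume saturation: I_D = ½ k_n V_ov² = 0.5 × 5.7 × 0.49² = 0.684 mA, giving V_DS = V_DD − I_D R_D = 2.5 − 0.684 × 1.21 = 1.67 V.
V_DS = 1.67 V ≥ V_ov = 0.49 V, confirming saturation.

I_D = 0.684 mA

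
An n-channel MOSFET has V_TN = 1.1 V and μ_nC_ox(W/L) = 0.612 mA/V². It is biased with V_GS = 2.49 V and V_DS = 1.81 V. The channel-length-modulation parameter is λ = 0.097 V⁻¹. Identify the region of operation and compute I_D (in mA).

V_ov = V_GS − V_TN = 2.49 − 1.1 = 1.39 V.
Since V_DS = 1.81 V ≥ V_ov = 1.39 V, the device is in saturation.
I_D = ½ k_n V_ov² (1 + λ V_DS) = 0.5 × 0.612 × 1.39² × (1 + 0.097 × 1.81) = 0.695 mA.

Saturation; I_D = 0.695 mA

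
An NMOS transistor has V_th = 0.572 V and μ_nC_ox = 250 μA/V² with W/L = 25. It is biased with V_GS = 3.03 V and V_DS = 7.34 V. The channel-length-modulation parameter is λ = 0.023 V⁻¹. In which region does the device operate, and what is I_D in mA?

k_n = μ_nC_ox · (W/L) = 6.25 mA/V².
V_ov = V_GS − V_th = 3.03 − 0.572 = 2.46 V.
Since V_DS = 7.34 V ≥ V_ov = 2.46 V, the device is in saturation.
I_D = ½ k_n V_ov² (1 + λ V_DS) = 0.5 × 6.25 × 2.46² × (1 + 0.023 × 7.34) = 22.1 mA.

Saturation; I_D = 22.1 mA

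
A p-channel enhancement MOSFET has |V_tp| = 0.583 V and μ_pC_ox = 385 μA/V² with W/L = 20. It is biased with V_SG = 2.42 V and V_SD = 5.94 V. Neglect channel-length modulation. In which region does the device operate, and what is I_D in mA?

k_p = μ_pC_ox · (W/L) = 7.7 mA/V².
V_ov = V_SG − |V_tp| = 2.42 − 0.583 = 1.84 V.
Since V_SD = 5.94 V ≥ V_ov = 1.84 V, the device is in saturation.
I_D = ½ k_p V_ov² = 0.5 × 7.7 × 1.84² = 13 mA.

Saturation; I_D = 13.0 mA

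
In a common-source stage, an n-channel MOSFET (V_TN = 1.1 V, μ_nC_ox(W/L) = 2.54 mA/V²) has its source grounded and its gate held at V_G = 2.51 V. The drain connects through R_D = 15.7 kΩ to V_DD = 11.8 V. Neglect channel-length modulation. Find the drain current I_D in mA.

I_D = 0.737 mA

V_GS = V_G = 2.51 V, so V_ov = 2.51 − 1.1 = 1.41 V.
Assume saturation: I_D = ½ k_n V_ov² = 0.5 × 2.54 × 1.41² = 2.52 mA, giving V_DS = V_DD − I_D R_D = 11.8 − 2.52 × 15.7 = -27.8 V.
But -27.8 V < V_ov = 1.41 V, so the device is actually in triode.
In triode I_D = k_n[V_ov V_DS − ½ V_DS²] and I_D = (V_DD − V_DS)/R_D. Equating: 19.9 V_DS² − 57.23 V_DS + 11.8 = 0, giving V_DS = 0.224 V (the root below V_ov).
I_D = (11.8 − 0.224) / 15.7 = 0.737 mA.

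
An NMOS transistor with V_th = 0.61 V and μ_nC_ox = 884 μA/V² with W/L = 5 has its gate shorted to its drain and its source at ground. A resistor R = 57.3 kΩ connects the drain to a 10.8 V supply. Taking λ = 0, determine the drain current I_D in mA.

I_D = 0.173 mA

With gate tied to drain, V_GS = V_DS ≥ V_GS − V_th, so the device is in saturation.
k_n = μ_nC_ox · (W/L) = 4.42 mA/V².
KCL at the drain: ½ k_n (V_GS − V_th)² = (V_DD − V_GS)/R.
Let x = V_GS − 0.61. Then 127 x² + x − 10.19 = 0, giving x = 0.28 V (positive root), so V_GS = 0.89 V.
I_D = (V_DD − V_GS)/R = (10.8 − 0.89) / 57.3 = 0.173 mA.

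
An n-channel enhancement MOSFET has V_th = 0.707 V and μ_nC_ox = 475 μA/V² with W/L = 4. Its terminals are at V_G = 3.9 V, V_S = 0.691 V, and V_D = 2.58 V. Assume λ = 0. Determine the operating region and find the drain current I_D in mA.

Triode; I_D = 5.59 mA

V_GS = V_G − V_S = 3.9 − 0.691 = 3.21 V; V_DS = V_D − V_S = 2.58 − 0.691 = 1.89 V.
k_n = μ_nC_ox · (W/L) = 1.9 mA/V².
V_ov = V_GS − V_th = 3.21 − 0.707 = 2.5 V.
Since V_DS = 1.89 V < V_ov = 2.5 V, the device is in the triode region.
I_D = k_n [V_ov · V_DS − ½ V_DS²] = 1.9 × [2.5 × 1.89 − 0.5 × 1.89²] = 5.59 mA.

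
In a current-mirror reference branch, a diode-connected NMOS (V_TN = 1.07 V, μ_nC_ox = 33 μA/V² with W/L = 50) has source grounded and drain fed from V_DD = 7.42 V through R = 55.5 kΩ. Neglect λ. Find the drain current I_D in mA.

I_D = 0.108 mA

With gate tied to drain, V_GS = V_DS ≥ V_GS − V_TN, so the device is in saturation.
k_n = μ_nC_ox · (W/L) = 1.65 mA/V².
KCL at the drain: ½ k_n (V_GS − V_TN)² = (V_DD − V_GS)/R.
Let x = V_GS − 1.07. Then 45.8 x² + x − 6.35 = 0, giving x = 0.362 V (positive root), so V_GS = 1.43 V.
I_D = (V_DD − V_GS)/R = (7.42 − 1.43) / 55.5 = 0.108 mA.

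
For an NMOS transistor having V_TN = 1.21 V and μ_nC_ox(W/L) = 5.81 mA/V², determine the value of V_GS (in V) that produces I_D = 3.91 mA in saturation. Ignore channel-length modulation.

V_GS = 2.37 V

In saturation I_D = ½ k_n (V_GS − V_TN)², so V_GS − V_TN = √(2 I_D / k_n) = √(2 × 3.91 / 5.81) = 1.16 V.
V_GS = 1.21 + 1.16 = 2.37 V.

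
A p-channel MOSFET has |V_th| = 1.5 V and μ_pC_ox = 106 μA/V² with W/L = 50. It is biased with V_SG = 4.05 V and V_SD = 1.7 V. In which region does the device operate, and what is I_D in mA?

Triode; I_D = 15.3 mA

k_p = μ_pC_ox · (W/L) = 5.3 mA/V².
V_ov = V_SG − |V_th| = 4.05 − 1.5 = 2.55 V.
Since V_SD = 1.7 V < V_ov = 2.55 V, the device is in the triode region.
I_D = k_p [V_ov · V_SD − ½ V_SD²] = 5.3 × [2.55 × 1.7 − 0.5 × 1.7²] = 15.3 mA.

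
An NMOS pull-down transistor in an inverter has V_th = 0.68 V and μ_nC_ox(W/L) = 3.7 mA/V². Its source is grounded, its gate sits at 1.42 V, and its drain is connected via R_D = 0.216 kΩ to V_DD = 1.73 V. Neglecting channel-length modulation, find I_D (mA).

V_GS = V_G = 1.42 V, so V_ov = 1.42 − 0.68 = 0.74 V.
Assume saturation: I_D = ½ k_n V_ov² = 0.5 × 3.7 × 0.74² = 1.01 mA, giving V_DS = V_DD − I_D R_D = 1.73 − 1.01 × 0.216 = 1.51 V.
V_DS = 1.51 V ≥ V_ov = 0.74 V, confirming saturation.

I_D = 1.01 mA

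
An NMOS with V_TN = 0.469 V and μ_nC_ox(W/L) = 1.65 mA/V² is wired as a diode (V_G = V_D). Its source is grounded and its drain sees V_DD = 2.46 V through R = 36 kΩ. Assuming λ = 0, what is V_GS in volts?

With gate tied to drain, V_GS = V_DS ≥ V_GS − V_TN, so the device is in saturation.
KCL at the drain: ½ k_n (V_GS − V_TN)² = (V_DD − V_GS)/R.
Let x = V_GS − 0.469. Then 29.7 x² + x − 1.991 = 0, giving x = 0.243 V (positive root), so V_GS = 0.712 V.
I_D = (V_DD − V_GS)/R = (2.46 − 0.712) / 36 = 0.0486 mA.

V_GS = 0.712 V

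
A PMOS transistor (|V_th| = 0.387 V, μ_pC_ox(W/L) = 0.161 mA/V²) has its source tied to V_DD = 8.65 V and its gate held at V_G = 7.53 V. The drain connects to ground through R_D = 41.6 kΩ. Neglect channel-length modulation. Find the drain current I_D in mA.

V_SG = V_DD − V_G = 8.65 − 7.53 = 1.12 V, so V_ov = 1.12 − 0.387 = 0.733 V.
Assume saturation: I_D = ½ k_p V_ov² = 0.5 × 0.161 × 0.733² = 0.0433 mA, giving V_SD = V_DD − I_D R_D = 8.65 − 0.0433 × 41.6 = 6.85 V.
V_SD = 6.85 V ≥ V_ov = 0.733 V, confirming saturation.

I_D = 0.0433 mA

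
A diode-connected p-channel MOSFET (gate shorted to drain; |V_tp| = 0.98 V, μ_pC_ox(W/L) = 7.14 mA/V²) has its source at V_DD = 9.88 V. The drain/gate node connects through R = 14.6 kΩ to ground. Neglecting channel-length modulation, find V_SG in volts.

V_SG = 1.38 V

With gate tied to drain, V_SG = V_SD ≥ V_SG − |V_tp|, so the device is in saturation.
KCL at the drain: ½ k_p (V_SG − |V_tp|)² = (V_DD − V_SG)/R.
Let x = V_SG − 0.98. Then 52.1 x² + x − 8.9 = 0, giving x = 0.404 V (positive root), so V_SG = 1.38 V.
I_D = (V_DD − V_SG)/R = (9.88 − 1.38) / 14.6 = 0.582 mA.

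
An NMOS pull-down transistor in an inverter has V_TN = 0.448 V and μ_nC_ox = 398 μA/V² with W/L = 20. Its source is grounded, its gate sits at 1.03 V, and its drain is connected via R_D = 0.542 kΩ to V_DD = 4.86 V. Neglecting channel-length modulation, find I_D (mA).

I_D = 1.35 mA

V_GS = V_G = 1.03 V, so V_ov = 1.03 − 0.448 = 0.582 V.
k_n = μ_nC_ox · (W/L) = 7.96 mA/V².
Assume saturation: I_D = ½ k_n V_ov² = 0.5 × 7.96 × 0.582² = 1.35 mA, giving V_DS = V_DD − I_D R_D = 4.86 − 1.35 × 0.542 = 4.13 V.
V_DS = 4.13 V ≥ V_ov = 0.582 V, confirming saturation.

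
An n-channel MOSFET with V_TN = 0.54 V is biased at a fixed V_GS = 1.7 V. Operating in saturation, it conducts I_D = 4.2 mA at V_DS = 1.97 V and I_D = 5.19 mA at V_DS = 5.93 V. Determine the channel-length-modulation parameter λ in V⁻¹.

With V_GS fixed, I_D ∝ (1 + λ V_DS) in saturation, so I_D2/I_D1 = (1 + λ V_DS2)/(1 + λ V_DS1).
5.19/4.2 = 1.236 = (1 + 5.93 λ)/(1 + 1.97 λ).
Solving: λ (I_D1 V_DS2 − I_D2 V_DS1) = I_D2 − I_D1, so λ = (5.19 − 4.2) / (4.2 × 5.93 − 5.19 × 1.97) = 0.99 / 14.7 = 0.0674 V⁻¹.

λ = 0.0674 V⁻¹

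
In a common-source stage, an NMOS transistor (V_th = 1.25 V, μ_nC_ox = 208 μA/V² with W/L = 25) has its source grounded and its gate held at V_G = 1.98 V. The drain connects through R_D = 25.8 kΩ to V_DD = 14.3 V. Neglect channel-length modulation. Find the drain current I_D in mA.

I_D = 0.548 mA

V_GS = V_G = 1.98 V, so V_ov = 1.98 − 1.25 = 0.73 V.
k_n = μ_nC_ox · (W/L) = 5.2 mA/V².
Assume saturation: I_D = ½ k_n V_ov² = 0.5 × 5.2 × 0.73² = 1.39 mA, giving V_DS = V_DD − I_D R_D = 14.3 − 1.39 × 25.8 = -21.4 V.
But -21.4 V < V_ov = 0.73 V, so the device is actually in triode.
In triode I_D = k_n[V_ov V_DS − ½ V_DS²] and I_D = (V_DD − V_DS)/R_D. Equating: 67.1 V_DS² − 98.94 V_DS + 14.3 = 0, giving V_DS = 0.162 V (the root below V_ov).
I_D = (14.3 − 0.162) / 25.8 = 0.548 mA.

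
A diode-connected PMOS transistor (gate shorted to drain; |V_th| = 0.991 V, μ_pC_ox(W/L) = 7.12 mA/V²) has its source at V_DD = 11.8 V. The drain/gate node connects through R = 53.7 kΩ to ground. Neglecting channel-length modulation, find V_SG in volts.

V_SG = 1.23 V

With gate tied to drain, V_SG = V_SD ≥ V_SG − |V_th|, so the device is in saturation.
KCL at the drain: ½ k_p (V_SG − |V_th|)² = (V_DD − V_SG)/R.
Let x = V_SG − 0.991. Then 191 x² + x − 10.81 = 0, giving x = 0.235 V (positive root), so V_SG = 1.23 V.
I_D = (V_DD − V_SG)/R = (11.8 − 1.23) / 53.7 = 0.197 mA.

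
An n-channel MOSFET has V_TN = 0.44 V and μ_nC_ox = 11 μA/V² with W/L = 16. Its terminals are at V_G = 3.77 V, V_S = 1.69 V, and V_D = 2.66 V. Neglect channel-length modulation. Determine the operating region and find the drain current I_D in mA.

Triode; I_D = 0.197 mA

V_GS = V_G − V_S = 3.77 − 1.69 = 2.08 V; V_DS = V_D − V_S = 2.66 − 1.69 = 0.97 V.
k_n = μ_nC_ox · (W/L) = 0.176 mA/V².
V_ov = V_GS − V_TN = 2.08 − 0.44 = 1.64 V.
Since V_DS = 0.97 V < V_ov = 1.64 V, the device is in the triode region.
I_D = k_n [V_ov · V_DS − ½ V_DS²] = 0.176 × [1.64 × 0.97 − 0.5 × 0.97²] = 0.197 mA.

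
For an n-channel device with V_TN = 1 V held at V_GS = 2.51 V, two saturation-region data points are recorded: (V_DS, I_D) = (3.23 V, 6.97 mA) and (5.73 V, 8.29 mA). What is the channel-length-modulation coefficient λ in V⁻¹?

With V_GS fixed, I_D ∝ (1 + λ V_DS) in saturation, so I_D2/I_D1 = (1 + λ V_DS2)/(1 + λ V_DS1).
8.29/6.97 = 1.189 = (1 + 5.73 λ)/(1 + 3.23 λ).
Solving: λ (I_D1 V_DS2 − I_D2 V_DS1) = I_D2 − I_D1, so λ = (8.29 − 6.97) / (6.97 × 5.73 − 8.29 × 3.23) = 1.32 / 13.2 = 0.1 V⁻¹.

λ = 0.100 V⁻¹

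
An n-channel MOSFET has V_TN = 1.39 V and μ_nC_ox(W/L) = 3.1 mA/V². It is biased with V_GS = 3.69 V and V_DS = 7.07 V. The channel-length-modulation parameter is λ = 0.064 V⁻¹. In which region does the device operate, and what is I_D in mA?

Saturation; I_D = 11.9 mA

V_ov = V_GS − V_TN = 3.69 − 1.39 = 2.3 V.
Since V_DS = 7.07 V ≥ V_ov = 2.3 V, the device is in saturation.
I_D = ½ k_n V_ov² (1 + λ V_DS) = 0.5 × 3.1 × 2.3² × (1 + 0.064 × 7.07) = 11.9 mA.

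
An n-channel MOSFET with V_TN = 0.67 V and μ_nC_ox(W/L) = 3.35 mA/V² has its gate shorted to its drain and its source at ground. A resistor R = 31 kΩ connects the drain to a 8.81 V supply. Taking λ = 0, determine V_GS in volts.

V_GS = 1.06 V

With gate tied to drain, V_GS = V_DS ≥ V_GS − V_TN, so the device is in saturation.
KCL at the drain: ½ k_n (V_GS − V_TN)² = (V_DD − V_GS)/R.
Let x = V_GS − 0.67. Then 51.9 x² + x − 8.14 = 0, giving x = 0.386 V (positive root), so V_GS = 1.06 V.
I_D = (V_DD − V_GS)/R = (8.81 − 1.06) / 31 = 0.25 mA.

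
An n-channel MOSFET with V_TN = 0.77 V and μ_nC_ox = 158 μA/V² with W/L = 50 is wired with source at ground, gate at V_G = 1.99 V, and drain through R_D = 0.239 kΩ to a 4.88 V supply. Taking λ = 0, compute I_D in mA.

V_GS = V_G = 1.99 V, so V_ov = 1.99 − 0.77 = 1.22 V.
k_n = μ_nC_ox · (W/L) = 7.9 mA/V².
Assume saturation: I_D = ½ k_n V_ov² = 0.5 × 7.9 × 1.22² = 5.88 mA, giving V_DS = V_DD − I_D R_D = 4.88 − 5.88 × 0.239 = 3.47 V.
V_DS = 3.47 V ≥ V_ov = 1.22 V, confirming saturation.

I_D = 5.88 mA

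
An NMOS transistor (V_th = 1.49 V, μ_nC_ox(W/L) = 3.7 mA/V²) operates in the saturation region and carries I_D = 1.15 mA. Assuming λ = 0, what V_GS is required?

In saturation I_D = ½ k_n (V_GS − V_th)², so V_GS − V_th = √(2 I_D / k_n) = √(2 × 1.15 / 3.7) = 0.788 V.
V_GS = 1.49 + 0.788 = 2.28 V.

V_GS = 2.28 V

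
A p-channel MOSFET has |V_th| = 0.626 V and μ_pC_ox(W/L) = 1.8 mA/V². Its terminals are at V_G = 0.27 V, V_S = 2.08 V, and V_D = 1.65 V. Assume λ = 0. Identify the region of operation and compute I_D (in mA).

Triode; I_D = 0.750 mA

V_SG = V_S − V_G = 2.08 − 0.27 = 1.81 V; V_SD = V_S − V_D = 2.08 − 1.65 = 0.43 V.
V_ov = V_SG − |V_th| = 1.81 − 0.626 = 1.18 V.
Since V_SD = 0.43 V < V_ov = 1.18 V, the device is in the triode region.
I_D = k_p [V_ov · V_SD − ½ V_SD²] = 1.8 × [1.18 × 0.43 − 0.5 × 0.43²] = 0.75 mA.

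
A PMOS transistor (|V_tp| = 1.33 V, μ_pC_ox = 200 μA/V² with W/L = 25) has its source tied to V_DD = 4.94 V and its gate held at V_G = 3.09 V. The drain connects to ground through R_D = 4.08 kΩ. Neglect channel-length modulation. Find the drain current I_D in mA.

V_SG = V_DD − V_G = 4.94 − 3.09 = 1.85 V, so V_ov = 1.85 − 1.33 = 0.52 V.
k_p = μ_pC_ox · (W/L) = 5 mA/V².
Assume saturation: I_D = ½ k_p V_ov² = 0.5 × 5 × 0.52² = 0.676 mA, giving V_SD = V_DD − I_D R_D = 4.94 − 0.676 × 4.08 = 2.18 V.
V_SD = 2.18 V ≥ V_ov = 0.52 V, confirming saturation.

I_D = 0.676 mA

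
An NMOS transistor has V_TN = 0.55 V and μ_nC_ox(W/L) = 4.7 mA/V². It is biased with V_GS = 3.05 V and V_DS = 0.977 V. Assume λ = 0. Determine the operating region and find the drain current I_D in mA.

V_ov = V_GS − V_TN = 3.05 − 0.55 = 2.5 V.
Since V_DS = 0.977 V < V_ov = 2.5 V, the device is in the triode region.
I_D = k_n [V_ov · V_DS − ½ V_DS²] = 4.7 × [2.5 × 0.977 − 0.5 × 0.977²] = 9.24 mA.

Triode; I_D = 9.24 mA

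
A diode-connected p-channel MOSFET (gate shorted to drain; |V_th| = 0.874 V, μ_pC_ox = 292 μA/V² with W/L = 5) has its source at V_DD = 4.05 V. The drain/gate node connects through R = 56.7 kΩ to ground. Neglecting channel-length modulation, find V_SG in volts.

With gate tied to drain, V_SG = V_SD ≥ V_SG − |V_th|, so the device is in saturation.
k_p = μ_pC_ox · (W/L) = 1.46 mA/V².
KCL at the drain: ½ k_p (V_SG − |V_th|)² = (V_DD − V_SG)/R.
Let x = V_SG − 0.874. Then 41.4 x² + x − 3.176 = 0, giving x = 0.265 V (positive root), so V_SG = 1.14 V.
I_D = (V_DD − V_SG)/R = (4.05 − 1.14) / 56.7 = 0.0513 mA.

V_SG = 1.14 V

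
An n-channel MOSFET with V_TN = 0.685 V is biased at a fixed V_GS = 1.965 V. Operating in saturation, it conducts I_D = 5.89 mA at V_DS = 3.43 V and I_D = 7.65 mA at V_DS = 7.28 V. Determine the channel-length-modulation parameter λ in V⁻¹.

With V_GS fixed, I_D ∝ (1 + λ V_DS) in saturation, so I_D2/I_D1 = (1 + λ V_DS2)/(1 + λ V_DS1).
7.65/5.89 = 1.299 = (1 + 7.28 λ)/(1 + 3.43 λ).
Solving: λ (I_D1 V_DS2 − I_D2 V_DS1) = I_D2 − I_D1, so λ = (7.65 − 5.89) / (5.89 × 7.28 − 7.65 × 3.43) = 1.76 / 16.6 = 0.106 V⁻¹.

λ = 0.106 V⁻¹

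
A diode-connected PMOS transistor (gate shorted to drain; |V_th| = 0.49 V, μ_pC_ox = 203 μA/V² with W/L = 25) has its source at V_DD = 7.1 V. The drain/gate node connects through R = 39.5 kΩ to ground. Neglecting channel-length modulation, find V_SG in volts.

V_SG = 0.742 V

With gate tied to drain, V_SG = V_SD ≥ V_SG − |V_th|, so the device is in saturation.
k_p = μ_pC_ox · (W/L) = 5.075 mA/V².
KCL at the drain: ½ k_p (V_SG − |V_th|)² = (V_DD − V_SG)/R.
Let x = V_SG − 0.49. Then 100 x² + x − 6.61 = 0, giving x = 0.252 V (positive root), so V_SG = 0.742 V.
I_D = (V_DD − V_SG)/R = (7.1 − 0.742) / 39.5 = 0.161 mA.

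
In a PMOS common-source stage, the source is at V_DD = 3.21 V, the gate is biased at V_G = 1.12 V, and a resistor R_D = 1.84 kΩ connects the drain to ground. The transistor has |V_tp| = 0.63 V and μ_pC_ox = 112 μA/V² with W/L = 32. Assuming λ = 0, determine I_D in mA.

V_SG = V_DD − V_G = 3.21 − 1.12 = 2.09 V, so V_ov = 2.09 − 0.63 = 1.46 V.
k_p = μ_pC_ox · (W/L) = 3.584 mA/V².
Assume saturation: I_D = ½ k_p V_ov² = 0.5 × 3.584 × 1.46² = 3.82 mA, giving V_SD = V_DD − I_D R_D = 3.21 − 3.82 × 1.84 = -3.82 V.
But -3.82 V < V_ov = 1.46 V, so the device is actually in triode.
In triode I_D = k_p[V_ov V_SD − ½ V_SD²] and I_D = (V_DD − V_SD)/R_D. Equating: 3.3 V_SD² − 10.63 V_SD + 3.21 = 0, giving V_SD = 0.337 V (the root below V_ov).
I_D = (3.21 − 0.337) / 1.84 = 1.56 mA.

I_D = 1.56 mA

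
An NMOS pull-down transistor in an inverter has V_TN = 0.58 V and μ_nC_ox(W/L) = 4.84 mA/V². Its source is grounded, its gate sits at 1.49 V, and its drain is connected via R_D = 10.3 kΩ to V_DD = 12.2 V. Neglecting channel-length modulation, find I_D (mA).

V_GS = V_G = 1.49 V, so V_ov = 1.49 − 0.58 = 0.91 V.
Assume saturation: I_D = ½ k_n V_ov² = 0.5 × 4.84 × 0.91² = 2 mA, giving V_DS = V_DD − I_D R_D = 12.2 − 2 × 10.3 = -8.44 V.
But -8.44 V < V_ov = 0.91 V, so the device is actually in triode.
In triode I_D = k_n[V_ov V_DS − ½ V_DS²] and I_D = (V_DD − V_DS)/R_D. Equating: 24.9 V_DS² − 46.37 V_DS + 12.2 = 0, giving V_DS = 0.317 V (the root below V_ov).
I_D = (12.2 − 0.317) / 10.3 = 1.15 mA.

I_D = 1.15 mA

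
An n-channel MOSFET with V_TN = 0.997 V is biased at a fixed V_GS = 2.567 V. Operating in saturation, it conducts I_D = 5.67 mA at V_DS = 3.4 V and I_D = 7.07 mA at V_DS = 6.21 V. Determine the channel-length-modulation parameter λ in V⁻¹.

λ = 0.125 V⁻¹

With V_GS fixed, I_D ∝ (1 + λ V_DS) in saturation, so I_D2/I_D1 = (1 + λ V_DS2)/(1 + λ V_DS1).
7.07/5.67 = 1.247 = (1 + 6.21 λ)/(1 + 3.4 λ).
Solving: λ (I_D1 V_DS2 − I_D2 V_DS1) = I_D2 − I_D1, so λ = (7.07 − 5.67) / (5.67 × 6.21 − 7.07 × 3.4) = 1.4 / 11.2 = 0.125 V⁻¹.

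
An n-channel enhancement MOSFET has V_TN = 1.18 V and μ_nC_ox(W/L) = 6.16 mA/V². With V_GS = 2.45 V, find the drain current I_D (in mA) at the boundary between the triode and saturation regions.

At the boundary V_DS = V_ov = V_GS − V_TN = 2.45 − 1.18 = 1.27 V.
I_D = ½ k_n V_ov² = 0.5 × 6.16 × 1.27² = 4.97 mA.

I_D = 4.97 mA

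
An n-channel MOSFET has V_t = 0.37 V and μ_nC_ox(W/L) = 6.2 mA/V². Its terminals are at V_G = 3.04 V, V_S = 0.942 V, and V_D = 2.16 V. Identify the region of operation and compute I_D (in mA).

V_GS = V_G − V_S = 3.04 − 0.942 = 2.1 V; V_DS = V_D − V_S = 2.16 − 0.942 = 1.22 V.
V_ov = V_GS − V_t = 2.1 − 0.37 = 1.73 V.
Since V_DS = 1.22 V < V_ov = 1.73 V, the device is in the triode region.
I_D = k_n [V_ov · V_DS − ½ V_DS²] = 6.2 × [1.73 × 1.22 − 0.5 × 1.22²] = 8.45 mA.

Triode; I_D = 8.45 mA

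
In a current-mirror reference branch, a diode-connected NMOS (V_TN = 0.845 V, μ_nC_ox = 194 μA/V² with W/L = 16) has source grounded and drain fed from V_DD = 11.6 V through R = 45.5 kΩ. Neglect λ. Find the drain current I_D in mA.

With gate tied to drain, V_GS = V_DS ≥ V_GS − V_TN, so the device is in saturation.
k_n = μ_nC_ox · (W/L) = 3.104 mA/V².
KCL at the drain: ½ k_n (V_GS − V_TN)² = (V_DD − V_GS)/R.
Let x = V_GS − 0.845. Then 70.6 x² + x − 10.75 = 0, giving x = 0.383 V (positive root), so V_GS = 1.23 V.
I_D = (V_DD − V_GS)/R = (11.6 − 1.23) / 45.5 = 0.228 mA.

I_D = 0.228 mA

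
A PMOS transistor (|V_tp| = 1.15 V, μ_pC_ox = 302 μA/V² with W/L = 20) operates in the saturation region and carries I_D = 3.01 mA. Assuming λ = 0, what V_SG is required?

V_SG = 2.15 V

k_p = μ_pC_ox · (W/L) = 6.04 mA/V².
In saturation I_D = ½ k_p (V_SG − |V_tp|)², so V_SG − |V_tp| = √(2 I_D / k_p) = √(2 × 3.01 / 6.04) = 0.998 V.
V_SG = 1.15 + 0.998 = 2.15 V.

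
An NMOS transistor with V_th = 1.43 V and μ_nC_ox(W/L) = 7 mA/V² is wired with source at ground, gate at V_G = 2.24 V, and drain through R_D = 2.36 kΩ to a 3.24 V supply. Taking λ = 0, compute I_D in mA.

V_GS = V_G = 2.24 V, so V_ov = 2.24 − 1.43 = 0.81 V.
Assume saturation: I_D = ½ k_n V_ov² = 0.5 × 7 × 0.81² = 2.3 mA, giving V_DS = V_DD − I_D R_D = 3.24 − 2.3 × 2.36 = -2.18 V.
But -2.18 V < V_ov = 0.81 V, so the device is actually in triode.
In triode I_D = k_n[V_ov V_DS − ½ V_DS²] and I_D = (V_DD − V_DS)/R_D. Equating: 8.26 V_DS² − 14.38 V_DS + 3.24 = 0, giving V_DS = 0.266 V (the root below V_ov).
I_D = (3.24 − 0.266) / 2.36 = 1.26 mA.

I_D = 1.26 mA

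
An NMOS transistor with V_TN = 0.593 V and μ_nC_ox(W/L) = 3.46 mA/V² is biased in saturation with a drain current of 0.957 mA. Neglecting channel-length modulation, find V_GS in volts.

In saturation I_D = ½ k_n (V_GS − V_TN)², so V_GS − V_TN = √(2 I_D / k_n) = √(2 × 0.957 / 3.46) = 0.744 V.
V_GS = 0.593 + 0.744 = 1.34 V.

V_GS = 1.34 V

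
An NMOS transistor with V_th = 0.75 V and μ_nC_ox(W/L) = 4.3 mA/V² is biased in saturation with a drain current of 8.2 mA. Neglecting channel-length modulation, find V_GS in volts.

V_GS = 2.70 V

In saturation I_D = ½ k_n (V_GS − V_th)², so V_GS − V_th = √(2 I_D / k_n) = √(2 × 8.2 / 4.3) = 1.95 V.
V_GS = 0.75 + 1.95 = 2.7 V.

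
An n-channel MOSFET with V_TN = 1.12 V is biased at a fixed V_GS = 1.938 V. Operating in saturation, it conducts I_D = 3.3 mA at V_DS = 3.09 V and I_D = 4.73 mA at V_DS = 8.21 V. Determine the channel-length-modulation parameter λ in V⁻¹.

λ = 0.115 V⁻¹

With V_GS fixed, I_D ∝ (1 + λ V_DS) in saturation, so I_D2/I_D1 = (1 + λ V_DS2)/(1 + λ V_DS1).
4.73/3.3 = 1.433 = (1 + 8.21 λ)/(1 + 3.09 λ).
Solving: λ (I_D1 V_DS2 − I_D2 V_DS1) = I_D2 − I_D1, so λ = (4.73 − 3.3) / (3.3 × 8.21 − 4.73 × 3.09) = 1.43 / 12.5 = 0.115 V⁻¹.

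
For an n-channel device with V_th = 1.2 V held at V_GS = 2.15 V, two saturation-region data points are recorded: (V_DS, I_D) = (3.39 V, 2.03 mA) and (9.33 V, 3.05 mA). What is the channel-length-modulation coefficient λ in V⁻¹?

λ = 0.119 V⁻¹

With V_GS fixed, I_D ∝ (1 + λ V_DS) in saturation, so I_D2/I_D1 = (1 + λ V_DS2)/(1 + λ V_DS1).
3.05/2.03 = 1.502 = (1 + 9.33 λ)/(1 + 3.39 λ).
Solving: λ (I_D1 V_DS2 − I_D2 V_DS1) = I_D2 − I_D1, so λ = (3.05 − 2.03) / (2.03 × 9.33 − 3.05 × 3.39) = 1.02 / 8.6 = 0.119 V⁻¹.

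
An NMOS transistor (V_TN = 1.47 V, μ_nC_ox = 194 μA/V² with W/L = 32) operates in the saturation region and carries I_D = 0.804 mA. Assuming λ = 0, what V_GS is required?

V_GS = 1.98 V

k_n = μ_nC_ox · (W/L) = 6.208 mA/V².
In saturation I_D = ½ k_n (V_GS − V_TN)², so V_GS − V_TN = √(2 I_D / k_n) = √(2 × 0.804 / 6.208) = 0.509 V.
V_GS = 1.47 + 0.509 = 1.98 V.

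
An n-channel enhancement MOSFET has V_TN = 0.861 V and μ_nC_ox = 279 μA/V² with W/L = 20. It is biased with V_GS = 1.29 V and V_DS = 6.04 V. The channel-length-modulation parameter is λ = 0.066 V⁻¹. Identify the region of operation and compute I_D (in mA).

k_n = μ_nC_ox · (W/L) = 5.58 mA/V².
V_ov = V_GS − V_TN = 1.29 − 0.861 = 0.429 V.
Since V_DS = 6.04 V ≥ V_ov = 0.429 V, the device is in saturation.
I_D = ½ k_n V_ov² (1 + λ V_DS) = 0.5 × 5.58 × 0.429² × (1 + 0.066 × 6.04) = 0.718 mA.

Saturation; I_D = 0.718 mA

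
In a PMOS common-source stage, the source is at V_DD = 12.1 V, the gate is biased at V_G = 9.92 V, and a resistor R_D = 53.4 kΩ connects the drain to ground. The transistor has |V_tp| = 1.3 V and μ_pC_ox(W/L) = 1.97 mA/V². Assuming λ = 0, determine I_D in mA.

I_D = 0.224 mA

V_SG = V_DD − V_G = 12.1 − 9.92 = 2.18 V, so V_ov = 2.18 − 1.3 = 0.88 V.
Assume saturation: I_D = ½ k_p V_ov² = 0.5 × 1.97 × 0.88² = 0.763 mA, giving V_SD = V_DD − I_D R_D = 12.1 − 0.763 × 53.4 = -28.6 V.
But -28.6 V < V_ov = 0.88 V, so the device is actually in triode.
In triode I_D = k_p[V_ov V_SD − ½ V_SD²] and I_D = (V_DD − V_SD)/R_D. Equating: 52.6 V_SD² − 93.57 V_SD + 12.1 = 0, giving V_SD = 0.14 V (the root below V_ov).
I_D = (12.1 − 0.14) / 53.4 = 0.224 mA.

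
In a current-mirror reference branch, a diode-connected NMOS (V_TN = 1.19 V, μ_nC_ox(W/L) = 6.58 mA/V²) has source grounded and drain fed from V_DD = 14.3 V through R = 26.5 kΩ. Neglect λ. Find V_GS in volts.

V_GS = 1.57 V

With gate tied to drain, V_GS = V_DS ≥ V_GS − V_TN, so the device is in saturation.
KCL at the drain: ½ k_n (V_GS − V_TN)² = (V_DD − V_GS)/R.
Let x = V_GS − 1.19. Then 87.2 x² + x − 13.11 = 0, giving x = 0.382 V (positive root), so V_GS = 1.57 V.
I_D = (V_DD − V_GS)/R = (14.3 − 1.57) / 26.5 = 0.48 mA.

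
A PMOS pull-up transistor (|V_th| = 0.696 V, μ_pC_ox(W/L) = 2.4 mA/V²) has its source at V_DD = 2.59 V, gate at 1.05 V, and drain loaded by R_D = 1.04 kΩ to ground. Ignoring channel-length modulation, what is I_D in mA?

I_D = 0.855 mA

V_SG = V_DD − V_G = 2.59 − 1.05 = 1.54 V, so V_ov = 1.54 − 0.696 = 0.844 V.
Assume saturation: I_D = ½ k_p V_ov² = 0.5 × 2.4 × 0.844² = 0.855 mA, giving V_SD = V_DD − I_D R_D = 2.59 − 0.855 × 1.04 = 1.7 V.
V_SD = 1.7 V ≥ V_ov = 0.844 V, confirming saturation.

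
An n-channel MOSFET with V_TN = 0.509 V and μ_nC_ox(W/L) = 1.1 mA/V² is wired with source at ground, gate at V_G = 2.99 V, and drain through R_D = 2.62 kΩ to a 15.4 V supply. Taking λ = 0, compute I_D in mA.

V_GS = V_G = 2.99 V, so V_ov = 2.99 − 0.509 = 2.48 V.
Assume saturation: I_D = ½ k_n V_ov² = 0.5 × 1.1 × 2.48² = 3.39 mA, giving V_DS = V_DD − I_D R_D = 15.4 − 3.39 × 2.62 = 6.53 V.
V_DS = 6.53 V ≥ V_ov = 2.48 V, confirming saturation.

I_D = 3.39 mA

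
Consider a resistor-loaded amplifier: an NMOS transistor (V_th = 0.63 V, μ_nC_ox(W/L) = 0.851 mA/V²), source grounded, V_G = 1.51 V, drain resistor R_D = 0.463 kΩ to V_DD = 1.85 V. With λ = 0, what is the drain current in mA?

I_D = 0.330 mA

V_GS = V_G = 1.51 V, so V_ov = 1.51 − 0.63 = 0.88 V.
Assume saturation: I_D = ½ k_n V_ov² = 0.5 × 0.851 × 0.88² = 0.33 mA, giving V_DS = V_DD − I_D R_D = 1.85 − 0.33 × 0.463 = 1.7 V.
V_DS = 1.7 V ≥ V_ov = 0.88 V, confirming saturation.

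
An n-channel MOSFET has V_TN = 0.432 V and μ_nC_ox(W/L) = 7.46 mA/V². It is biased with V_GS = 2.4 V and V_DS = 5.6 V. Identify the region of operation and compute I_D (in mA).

Saturation; I_D = 14.4 mA

V_ov = V_GS − V_TN = 2.4 − 0.432 = 1.97 V.
Since V_DS = 5.6 V ≥ V_ov = 1.97 V, the device is in saturation.
I_D = ½ k_n V_ov² = 0.5 × 7.46 × 1.97² = 14.4 mA.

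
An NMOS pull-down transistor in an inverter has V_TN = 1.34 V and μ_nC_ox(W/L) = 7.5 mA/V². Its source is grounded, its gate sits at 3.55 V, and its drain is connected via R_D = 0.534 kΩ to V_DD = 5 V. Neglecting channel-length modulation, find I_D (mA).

V_GS = V_G = 3.55 V, so V_ov = 3.55 − 1.34 = 2.21 V.
Assume saturation: I_D = ½ k_n V_ov² = 0.5 × 7.5 × 2.21² = 18.3 mA, giving V_DS = V_DD − I_D R_D = 5 − 18.3 × 0.534 = -4.78 V.
But -4.78 V < V_ov = 2.21 V, so the device is actually in triode.
In triode I_D = k_n[V_ov V_DS − ½ V_DS²] and I_D = (V_DD − V_DS)/R_D. Equating: 2 V_DS² − 9.851 V_DS + 5 = 0, giving V_DS = 0.575 V (the root below V_ov).
I_D = (5 − 0.575) / 0.534 = 8.29 mA.

I_D = 8.29 mA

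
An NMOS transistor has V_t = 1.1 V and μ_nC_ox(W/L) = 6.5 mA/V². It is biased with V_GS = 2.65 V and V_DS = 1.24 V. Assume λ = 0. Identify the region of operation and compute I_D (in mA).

V_ov = V_GS − V_t = 2.65 − 1.1 = 1.55 V.
Since V_DS = 1.24 V < V_ov = 1.55 V, the device is in the triode region.
I_D = k_n [V_ov · V_DS − ½ V_DS²] = 6.5 × [1.55 × 1.24 − 0.5 × 1.24²] = 7.5 mA.

Triode; I_D = 7.50 mA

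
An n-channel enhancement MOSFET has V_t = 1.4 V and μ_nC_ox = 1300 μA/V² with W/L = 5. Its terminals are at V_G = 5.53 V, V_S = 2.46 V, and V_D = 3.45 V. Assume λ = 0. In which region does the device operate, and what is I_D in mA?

Triode; I_D = 7.56 mA

V_GS = V_G − V_S = 5.53 − 2.46 = 3.07 V; V_DS = V_D − V_S = 3.45 − 2.46 = 0.99 V.
k_n = μ_nC_ox · (W/L) = 6.5 mA/V².
V_ov = V_GS − V_t = 3.07 − 1.4 = 1.67 V.
Since V_DS = 0.99 V < V_ov = 1.67 V, the device is in the triode region.
I_D = k_n [V_ov · V_DS − ½ V_DS²] = 6.5 × [1.67 × 0.99 − 0.5 × 0.99²] = 7.56 mA.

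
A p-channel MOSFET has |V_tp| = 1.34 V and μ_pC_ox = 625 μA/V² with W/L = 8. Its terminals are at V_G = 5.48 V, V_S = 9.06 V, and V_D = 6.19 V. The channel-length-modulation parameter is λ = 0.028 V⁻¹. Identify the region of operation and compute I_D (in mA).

Saturation; I_D = 13.6 mA

V_SG = V_S − V_G = 9.06 − 5.48 = 3.58 V; V_SD = V_S − V_D = 9.06 − 6.19 = 2.87 V.
k_p = μ_pC_ox · (W/L) = 5 mA/V².
V_ov = V_SG − |V_tp| = 3.58 − 1.34 = 2.24 V.
Since V_SD = 2.87 V ≥ V_ov = 2.24 V, the device is in saturation.
I_D = ½ k_p V_ov² (1 + λ V_SD) = 0.5 × 5 × 2.24² × (1 + 0.028 × 2.87) = 13.6 mA.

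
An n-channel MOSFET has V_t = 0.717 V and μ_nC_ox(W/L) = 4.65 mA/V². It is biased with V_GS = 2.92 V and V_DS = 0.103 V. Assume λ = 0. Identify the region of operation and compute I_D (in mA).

Triode; I_D = 1.03 mA

V_ov = V_GS − V_t = 2.92 − 0.717 = 2.2 V.
Since V_DS = 0.103 V < V_ov = 2.2 V, the device is in the triode region.
I_D = k_n [V_ov · V_DS − ½ V_DS²] = 4.65 × [2.2 × 0.103 − 0.5 × 0.103²] = 1.03 mA.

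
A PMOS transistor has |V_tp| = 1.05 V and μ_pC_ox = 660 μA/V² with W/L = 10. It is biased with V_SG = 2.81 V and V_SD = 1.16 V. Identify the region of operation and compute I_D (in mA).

Triode; I_D = 9.03 mA

k_p = μ_pC_ox · (W/L) = 6.6 mA/V².
V_ov = V_SG − |V_tp| = 2.81 − 1.05 = 1.76 V.
Since V_SD = 1.16 V < V_ov = 1.76 V, the device is in the triode region.
I_D = k_p [V_ov · V_SD − ½ V_SD²] = 6.6 × [1.76 × 1.16 − 0.5 × 1.16²] = 9.03 mA.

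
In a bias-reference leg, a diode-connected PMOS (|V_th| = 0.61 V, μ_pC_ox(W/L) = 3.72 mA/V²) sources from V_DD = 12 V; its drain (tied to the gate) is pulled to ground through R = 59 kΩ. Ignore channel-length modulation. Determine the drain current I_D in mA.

I_D = 0.188 mA

With gate tied to drain, V_SG = V_SD ≥ V_SG − |V_th|, so the device is in saturation.
KCL at the drain: ½ k_p (V_SG − |V_th|)² = (V_DD − V_SG)/R.
Let x = V_SG − 0.61. Then 110 x² + x − 11.39 = 0, giving x = 0.318 V (positive root), so V_SG = 0.928 V.
I_D = (V_DD − V_SG)/R = (12 − 0.928) / 59 = 0.188 mA.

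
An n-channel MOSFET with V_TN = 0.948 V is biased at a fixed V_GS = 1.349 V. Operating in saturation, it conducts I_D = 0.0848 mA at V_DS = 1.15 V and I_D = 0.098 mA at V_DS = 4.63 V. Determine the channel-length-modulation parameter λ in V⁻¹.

With V_GS fixed, I_D ∝ (1 + λ V_DS) in saturation, so I_D2/I_D1 = (1 + λ V_DS2)/(1 + λ V_DS1).
0.098/0.0848 = 1.156 = (1 + 4.63 λ)/(1 + 1.15 λ).
Solving: λ (I_D1 V_DS2 − I_D2 V_DS1) = I_D2 − I_D1, so λ = (0.098 − 0.0848) / (0.0848 × 4.63 − 0.098 × 1.15) = 0.0132 / 0.28 = 0.0472 V⁻¹.

λ = 0.0472 V⁻¹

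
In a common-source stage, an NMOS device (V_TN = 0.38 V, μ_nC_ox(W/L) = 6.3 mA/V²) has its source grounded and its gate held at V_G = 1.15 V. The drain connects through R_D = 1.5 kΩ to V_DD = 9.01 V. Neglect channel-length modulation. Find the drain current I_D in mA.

I_D = 1.87 mA

V_GS = V_G = 1.15 V, so V_ov = 1.15 − 0.38 = 0.77 V.
Assume saturation: I_D = ½ k_n V_ov² = 0.5 × 6.3 × 0.77² = 1.87 mA, giving V_DS = V_DD − I_D R_D = 9.01 − 1.87 × 1.5 = 6.21 V.
V_DS = 6.21 V ≥ V_ov = 0.77 V, confirming saturation.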